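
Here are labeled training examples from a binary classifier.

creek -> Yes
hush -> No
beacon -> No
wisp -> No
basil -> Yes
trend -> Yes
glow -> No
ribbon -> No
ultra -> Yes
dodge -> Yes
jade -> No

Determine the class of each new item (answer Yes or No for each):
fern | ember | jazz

No, Yes, No

One predicate separates the groups cleanly: odd length.
fern — length 4, hence No. ember — length 5, hence Yes. jazz — length 4, hence No.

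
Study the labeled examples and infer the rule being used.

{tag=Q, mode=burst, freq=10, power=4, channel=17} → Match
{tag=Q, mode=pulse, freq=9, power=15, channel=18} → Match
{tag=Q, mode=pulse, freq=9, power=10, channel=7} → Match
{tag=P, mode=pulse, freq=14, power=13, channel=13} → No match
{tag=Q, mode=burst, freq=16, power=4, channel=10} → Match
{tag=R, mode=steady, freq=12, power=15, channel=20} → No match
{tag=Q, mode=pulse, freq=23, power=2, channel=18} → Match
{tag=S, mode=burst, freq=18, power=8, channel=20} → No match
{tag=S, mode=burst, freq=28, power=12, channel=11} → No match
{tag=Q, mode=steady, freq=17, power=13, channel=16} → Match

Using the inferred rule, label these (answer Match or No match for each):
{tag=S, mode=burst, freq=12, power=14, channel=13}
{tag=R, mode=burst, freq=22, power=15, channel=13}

The pattern is that an item is 'Match' exactly when: tag is Q.
{tag=S, mode=burst, freq=12, power=14, channel=13}: tag is S — lacks this property, so No match. {tag=R, mode=burst, freq=22, power=15, channel=13}: tag is R — lacks this property, so No match.

No match, No match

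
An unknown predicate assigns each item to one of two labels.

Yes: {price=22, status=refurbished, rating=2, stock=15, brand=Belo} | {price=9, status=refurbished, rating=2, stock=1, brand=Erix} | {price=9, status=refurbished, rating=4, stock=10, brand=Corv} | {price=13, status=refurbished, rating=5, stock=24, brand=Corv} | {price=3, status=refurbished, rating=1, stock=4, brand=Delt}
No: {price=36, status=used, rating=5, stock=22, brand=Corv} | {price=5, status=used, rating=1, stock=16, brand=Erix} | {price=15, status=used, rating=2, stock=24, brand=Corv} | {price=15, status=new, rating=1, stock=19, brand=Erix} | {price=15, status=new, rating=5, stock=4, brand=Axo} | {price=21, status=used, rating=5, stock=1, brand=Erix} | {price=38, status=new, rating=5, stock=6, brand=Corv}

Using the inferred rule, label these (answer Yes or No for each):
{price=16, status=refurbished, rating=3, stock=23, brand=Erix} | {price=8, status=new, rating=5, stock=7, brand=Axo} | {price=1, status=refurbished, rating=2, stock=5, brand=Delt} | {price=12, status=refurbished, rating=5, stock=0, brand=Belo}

Yes, No, Yes, Yes

'Yes' ⟺ status is refurbished.
{price=16, status=refurbished, rating=3, stock=23, brand=Erix} → status is refurbished → Yes. {price=8, status=new, rating=5, stock=7, brand=Axo} → status is new → No. {price=1, status=refurbished, rating=2, stock=5, brand=Delt} → status is refurbished → Yes. {price=12, status=refurbished, rating=5, stock=0, brand=Belo} → status is refurbished → Yes.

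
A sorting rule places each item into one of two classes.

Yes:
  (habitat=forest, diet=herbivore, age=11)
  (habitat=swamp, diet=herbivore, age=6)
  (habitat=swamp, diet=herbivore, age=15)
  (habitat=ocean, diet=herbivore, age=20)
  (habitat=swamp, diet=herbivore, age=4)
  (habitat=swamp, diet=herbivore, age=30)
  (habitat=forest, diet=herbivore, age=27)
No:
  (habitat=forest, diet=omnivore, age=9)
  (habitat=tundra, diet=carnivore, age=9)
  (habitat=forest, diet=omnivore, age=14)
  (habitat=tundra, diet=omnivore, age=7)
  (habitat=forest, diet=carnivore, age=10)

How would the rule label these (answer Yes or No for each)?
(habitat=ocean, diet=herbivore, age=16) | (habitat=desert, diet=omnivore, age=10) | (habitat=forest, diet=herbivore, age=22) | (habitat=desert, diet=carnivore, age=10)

The classifier is using: diet is herbivore.
(habitat=ocean, diet=herbivore, age=16): diet is herbivore — has this property, so Yes. (habitat=desert, diet=omnivore, age=10): diet is omnivore — doesn't match, so No. (habitat=forest, diet=herbivore, age=22): diet is herbivore — has this property, so Yes. (habitat=desert, diet=carnivore, age=10): diet is carnivore — doesn't match, so No.

Yes, No, Yes, No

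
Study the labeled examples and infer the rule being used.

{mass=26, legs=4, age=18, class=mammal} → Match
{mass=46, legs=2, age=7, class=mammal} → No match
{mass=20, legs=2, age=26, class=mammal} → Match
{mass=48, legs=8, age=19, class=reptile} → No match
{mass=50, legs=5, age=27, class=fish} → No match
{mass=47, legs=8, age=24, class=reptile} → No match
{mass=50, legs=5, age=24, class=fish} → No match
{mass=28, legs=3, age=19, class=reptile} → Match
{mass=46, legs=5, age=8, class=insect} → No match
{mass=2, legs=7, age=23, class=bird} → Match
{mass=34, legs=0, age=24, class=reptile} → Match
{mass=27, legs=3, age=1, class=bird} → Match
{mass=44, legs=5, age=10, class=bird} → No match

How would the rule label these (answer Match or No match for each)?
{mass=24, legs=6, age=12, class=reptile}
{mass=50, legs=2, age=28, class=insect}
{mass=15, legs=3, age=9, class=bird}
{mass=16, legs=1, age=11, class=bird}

Every 'Match' example satisfies: mass ≤ 34. None of the 'No match' examples do.

Match, No match, Match, Match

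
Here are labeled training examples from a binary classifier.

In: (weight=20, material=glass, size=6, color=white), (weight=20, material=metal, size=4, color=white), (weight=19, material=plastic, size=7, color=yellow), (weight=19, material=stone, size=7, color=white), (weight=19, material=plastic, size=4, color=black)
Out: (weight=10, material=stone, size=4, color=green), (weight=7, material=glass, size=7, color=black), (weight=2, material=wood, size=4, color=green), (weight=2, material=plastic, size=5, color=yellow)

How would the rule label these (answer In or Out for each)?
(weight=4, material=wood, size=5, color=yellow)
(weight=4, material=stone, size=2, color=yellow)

Out, Out

The simplest hypothesis consistent with all the labels is: weight ≥ 19.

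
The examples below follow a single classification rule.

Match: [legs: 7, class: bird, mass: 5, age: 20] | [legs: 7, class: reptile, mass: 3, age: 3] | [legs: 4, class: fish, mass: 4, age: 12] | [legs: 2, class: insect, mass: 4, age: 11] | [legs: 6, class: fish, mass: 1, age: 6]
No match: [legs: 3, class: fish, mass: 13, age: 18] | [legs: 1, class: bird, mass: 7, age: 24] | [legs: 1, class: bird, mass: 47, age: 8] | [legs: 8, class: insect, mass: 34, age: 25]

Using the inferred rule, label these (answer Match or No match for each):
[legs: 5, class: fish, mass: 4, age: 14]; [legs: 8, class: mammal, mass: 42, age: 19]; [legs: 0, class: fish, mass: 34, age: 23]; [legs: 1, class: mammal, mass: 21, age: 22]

One predicate separates the groups cleanly: mass ≤ 5.

Match, No match, No match, No match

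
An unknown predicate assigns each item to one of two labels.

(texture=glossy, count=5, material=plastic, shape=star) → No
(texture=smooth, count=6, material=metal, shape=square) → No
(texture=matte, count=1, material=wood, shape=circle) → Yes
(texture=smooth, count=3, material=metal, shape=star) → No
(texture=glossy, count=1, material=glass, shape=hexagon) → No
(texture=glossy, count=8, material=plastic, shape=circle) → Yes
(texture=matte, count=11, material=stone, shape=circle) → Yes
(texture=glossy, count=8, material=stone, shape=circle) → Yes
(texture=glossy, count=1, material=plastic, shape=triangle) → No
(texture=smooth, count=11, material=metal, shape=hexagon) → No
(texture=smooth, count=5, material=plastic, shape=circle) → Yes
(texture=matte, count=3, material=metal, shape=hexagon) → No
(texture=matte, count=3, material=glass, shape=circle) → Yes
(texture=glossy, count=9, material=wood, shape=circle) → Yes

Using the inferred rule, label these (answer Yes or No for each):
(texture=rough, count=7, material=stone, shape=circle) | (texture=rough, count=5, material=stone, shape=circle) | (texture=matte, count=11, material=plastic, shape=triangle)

Looking at the examples, the only property every 'Yes' case has and every 'No' case lacks is: shape is circle.
(texture=rough, count=7, material=stone, shape=circle) → shape is circle → Yes.
(texture=rough, count=5, material=stone, shape=circle) → shape is circle → Yes.
(texture=matte, count=11, material=plastic, shape=triangle) → shape is triangle → No.

Yes, Yes, No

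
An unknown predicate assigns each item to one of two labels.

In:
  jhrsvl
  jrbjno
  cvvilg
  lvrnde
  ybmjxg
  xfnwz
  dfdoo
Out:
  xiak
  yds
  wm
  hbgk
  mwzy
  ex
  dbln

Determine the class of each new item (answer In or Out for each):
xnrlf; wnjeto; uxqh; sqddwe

The distinguishing property — length ≥ 5 — holds for all the 'In' cases and none of the 'Out' cases.
xnrlf → length 5 → In. wnjeto → length 6 → In. uxqh → length 4 → Out. sqddwe → length 6 → In.

In, In, Out, In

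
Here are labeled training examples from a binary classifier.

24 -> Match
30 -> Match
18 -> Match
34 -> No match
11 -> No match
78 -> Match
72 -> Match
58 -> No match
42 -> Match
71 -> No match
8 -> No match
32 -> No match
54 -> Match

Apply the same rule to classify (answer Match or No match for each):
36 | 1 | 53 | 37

Match, No match, No match, No match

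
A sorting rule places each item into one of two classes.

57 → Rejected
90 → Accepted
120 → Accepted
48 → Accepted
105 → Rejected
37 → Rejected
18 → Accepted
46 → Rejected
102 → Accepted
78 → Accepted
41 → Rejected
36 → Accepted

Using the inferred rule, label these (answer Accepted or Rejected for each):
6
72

Looking at the examples, the only property every 'Accepted' case has and every 'Rejected' case lacks is: multiple of 6.
Accepted: 6, since 6 = 6·1. Accepted: 72, since 72 = 6·12.

Accepted, Accepted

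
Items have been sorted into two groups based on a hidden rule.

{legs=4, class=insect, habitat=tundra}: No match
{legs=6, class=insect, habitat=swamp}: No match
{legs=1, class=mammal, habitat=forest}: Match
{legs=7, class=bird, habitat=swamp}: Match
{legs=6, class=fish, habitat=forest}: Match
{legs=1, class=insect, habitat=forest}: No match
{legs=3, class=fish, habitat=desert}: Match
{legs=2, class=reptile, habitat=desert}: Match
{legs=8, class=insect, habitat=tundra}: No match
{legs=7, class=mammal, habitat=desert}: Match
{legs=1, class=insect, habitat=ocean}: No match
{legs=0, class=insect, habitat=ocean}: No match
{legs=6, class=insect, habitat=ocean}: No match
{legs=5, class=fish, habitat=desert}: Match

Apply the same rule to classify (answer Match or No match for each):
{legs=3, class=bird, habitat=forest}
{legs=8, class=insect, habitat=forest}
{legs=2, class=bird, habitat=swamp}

Comparing the two groups points to one rule — class is not insect.
{legs=3, class=bird, habitat=forest} — class is bird, hence Match. {legs=8, class=insect, habitat=forest} — class is insect, hence No match. {legs=2, class=bird, habitat=swamp} — class is bird, hence Match.

Match, No match, Match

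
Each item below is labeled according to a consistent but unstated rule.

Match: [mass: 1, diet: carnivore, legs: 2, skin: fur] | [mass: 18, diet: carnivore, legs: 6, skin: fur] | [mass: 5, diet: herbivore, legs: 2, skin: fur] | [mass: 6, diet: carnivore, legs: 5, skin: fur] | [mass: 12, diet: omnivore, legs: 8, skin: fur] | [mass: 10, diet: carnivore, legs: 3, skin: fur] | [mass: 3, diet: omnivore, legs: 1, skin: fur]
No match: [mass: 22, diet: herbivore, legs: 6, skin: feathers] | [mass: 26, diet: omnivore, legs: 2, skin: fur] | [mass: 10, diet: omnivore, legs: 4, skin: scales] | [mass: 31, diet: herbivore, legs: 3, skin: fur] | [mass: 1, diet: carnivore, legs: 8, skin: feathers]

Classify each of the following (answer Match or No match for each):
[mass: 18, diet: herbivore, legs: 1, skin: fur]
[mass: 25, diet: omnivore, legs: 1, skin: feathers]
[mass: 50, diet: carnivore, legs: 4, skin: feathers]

Match, No match, No match

The classifier is using: skin is fur AND mass ≤ 18.
Match: [mass: 18, diet: herbivore, legs: 1, skin: fur], since skin is fur, mass = 18. No match: [mass: 25, diet: omnivore, legs: 1, skin: feathers], since skin is feathers, mass = 25. No match: [mass: 50, diet: carnivore, legs: 4, skin: feathers], since skin is feathers, mass = 50.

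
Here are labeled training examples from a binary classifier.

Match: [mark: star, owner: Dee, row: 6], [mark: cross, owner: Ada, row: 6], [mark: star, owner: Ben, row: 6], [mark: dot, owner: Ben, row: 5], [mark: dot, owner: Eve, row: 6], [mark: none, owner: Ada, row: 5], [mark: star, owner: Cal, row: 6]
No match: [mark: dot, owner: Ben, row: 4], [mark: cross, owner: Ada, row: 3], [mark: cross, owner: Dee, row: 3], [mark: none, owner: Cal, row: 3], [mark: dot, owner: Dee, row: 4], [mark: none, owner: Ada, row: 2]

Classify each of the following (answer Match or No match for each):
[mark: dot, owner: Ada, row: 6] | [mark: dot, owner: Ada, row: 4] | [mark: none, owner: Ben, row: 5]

Match, No match, Match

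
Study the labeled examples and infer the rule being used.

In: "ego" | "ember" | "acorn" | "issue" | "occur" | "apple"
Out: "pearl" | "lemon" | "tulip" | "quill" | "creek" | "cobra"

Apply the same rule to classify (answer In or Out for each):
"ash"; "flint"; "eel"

Comparing the two groups points to one rule — starts with a vowel.

In, Out, In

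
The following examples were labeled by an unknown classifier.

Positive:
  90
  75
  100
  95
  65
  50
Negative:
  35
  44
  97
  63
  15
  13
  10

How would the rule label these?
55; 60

The distinguishing property — multiple of 5 AND at least 44 — holds for all the 'Positive' cases and none of the 'Negative' cases.
Positive: 55, since 55 = 5·11, 55 ≥ 44. Positive: 60, since 60 = 5·12, 60 ≥ 44.

Positive, Positive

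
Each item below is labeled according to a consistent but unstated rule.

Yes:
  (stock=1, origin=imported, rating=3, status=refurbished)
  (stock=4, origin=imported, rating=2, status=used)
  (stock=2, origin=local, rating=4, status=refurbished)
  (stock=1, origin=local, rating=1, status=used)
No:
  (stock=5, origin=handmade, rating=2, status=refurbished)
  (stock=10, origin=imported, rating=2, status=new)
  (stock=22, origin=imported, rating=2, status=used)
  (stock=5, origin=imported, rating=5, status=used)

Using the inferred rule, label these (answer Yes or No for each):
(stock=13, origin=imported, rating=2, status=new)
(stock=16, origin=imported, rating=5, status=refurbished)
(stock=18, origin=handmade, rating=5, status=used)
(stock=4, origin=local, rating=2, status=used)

No, No, No, Yes

A rule that fits every label: stock ≤ 4 — true of each 'Yes' example, false of each 'No' one.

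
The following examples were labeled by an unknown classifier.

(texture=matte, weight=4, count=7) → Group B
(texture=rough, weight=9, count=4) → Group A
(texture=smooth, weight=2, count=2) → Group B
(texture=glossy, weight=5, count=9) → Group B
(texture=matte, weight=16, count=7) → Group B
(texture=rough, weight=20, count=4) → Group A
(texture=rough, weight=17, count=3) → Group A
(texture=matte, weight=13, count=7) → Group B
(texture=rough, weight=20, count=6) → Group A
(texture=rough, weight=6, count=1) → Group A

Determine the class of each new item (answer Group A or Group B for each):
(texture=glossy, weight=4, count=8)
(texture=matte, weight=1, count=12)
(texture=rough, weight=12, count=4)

Group B, Group B, Group A

The simplest hypothesis consistent with all the labels is: texture is rough.
(texture=glossy, weight=4, count=8): texture is glossy, doesn't qualify → Group B.
(texture=matte, weight=1, count=12): texture is matte, doesn't qualify → Group B.
(texture=rough, weight=12, count=4): texture is rough, meets the rule → Group A.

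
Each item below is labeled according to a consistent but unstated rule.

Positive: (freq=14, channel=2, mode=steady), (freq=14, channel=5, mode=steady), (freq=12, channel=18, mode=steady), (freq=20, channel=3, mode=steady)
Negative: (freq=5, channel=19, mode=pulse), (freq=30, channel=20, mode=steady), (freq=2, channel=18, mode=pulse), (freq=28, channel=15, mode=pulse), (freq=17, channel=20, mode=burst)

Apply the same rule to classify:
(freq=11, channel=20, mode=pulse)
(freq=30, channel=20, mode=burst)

Negative, Negative

The distinguishing property — mode is steady AND freq ≤ 20 — holds for all the 'Positive' cases and none of the 'Negative' cases.
(freq=11, channel=20, mode=pulse) — mode is pulse, freq = 11, hence Negative. (freq=30, channel=20, mode=burst) — mode is burst, freq = 30, hence Negative.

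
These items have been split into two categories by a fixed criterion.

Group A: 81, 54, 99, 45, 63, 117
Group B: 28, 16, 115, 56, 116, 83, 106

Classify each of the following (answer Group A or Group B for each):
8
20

Group B, Group B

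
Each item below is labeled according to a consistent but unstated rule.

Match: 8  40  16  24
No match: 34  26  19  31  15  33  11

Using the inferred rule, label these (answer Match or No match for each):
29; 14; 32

A rule that fits every label: multiple of 4 — true of each 'Match' example, false of each 'No match' one.

No match, No match, Match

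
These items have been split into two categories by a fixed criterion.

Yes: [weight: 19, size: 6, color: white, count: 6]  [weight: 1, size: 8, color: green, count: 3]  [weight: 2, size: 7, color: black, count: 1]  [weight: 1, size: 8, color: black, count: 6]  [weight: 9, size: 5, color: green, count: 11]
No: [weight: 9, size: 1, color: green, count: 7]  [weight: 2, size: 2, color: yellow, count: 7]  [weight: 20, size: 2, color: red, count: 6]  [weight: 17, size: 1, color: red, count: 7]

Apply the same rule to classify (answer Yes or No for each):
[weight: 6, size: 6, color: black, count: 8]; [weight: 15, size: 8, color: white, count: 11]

All 'Yes' examples share one property — size ≥ 5 — and every 'No' example lacks it.
Yes: [weight: 6, size: 6, color: black, count: 8], since size = 6.
Yes: [weight: 15, size: 8, color: white, count: 11], since size = 8.

Yes, Yes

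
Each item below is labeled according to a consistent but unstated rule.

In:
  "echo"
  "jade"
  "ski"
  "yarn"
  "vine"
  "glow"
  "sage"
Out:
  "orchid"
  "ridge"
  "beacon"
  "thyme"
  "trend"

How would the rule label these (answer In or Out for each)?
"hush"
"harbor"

A rule that fits every label: length ≤ 4 — true of each 'In' example, false of each 'Out' one.
"hush" — length 4, hence In. "harbor" — length 6, hence Out.

In, Out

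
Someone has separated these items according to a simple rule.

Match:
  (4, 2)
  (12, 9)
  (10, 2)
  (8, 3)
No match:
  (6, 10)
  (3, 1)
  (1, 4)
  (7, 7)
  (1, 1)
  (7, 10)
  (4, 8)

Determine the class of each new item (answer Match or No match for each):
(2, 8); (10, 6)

No match, Match

The distinguishing property — first > second AND first is even — holds for all the 'Match' cases and none of the 'No match' cases.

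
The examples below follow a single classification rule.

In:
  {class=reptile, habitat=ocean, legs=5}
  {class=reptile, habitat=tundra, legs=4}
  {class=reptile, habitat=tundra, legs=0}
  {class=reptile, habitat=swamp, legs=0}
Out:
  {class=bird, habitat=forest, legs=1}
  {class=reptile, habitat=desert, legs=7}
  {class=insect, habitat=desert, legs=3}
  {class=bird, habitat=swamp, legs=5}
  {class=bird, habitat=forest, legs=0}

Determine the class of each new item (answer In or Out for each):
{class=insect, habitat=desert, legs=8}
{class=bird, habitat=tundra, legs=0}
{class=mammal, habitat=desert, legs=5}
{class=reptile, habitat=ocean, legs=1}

Out, Out, Out, In

The pattern is that an item is 'In' exactly when: class is reptile AND legs ≤ 5.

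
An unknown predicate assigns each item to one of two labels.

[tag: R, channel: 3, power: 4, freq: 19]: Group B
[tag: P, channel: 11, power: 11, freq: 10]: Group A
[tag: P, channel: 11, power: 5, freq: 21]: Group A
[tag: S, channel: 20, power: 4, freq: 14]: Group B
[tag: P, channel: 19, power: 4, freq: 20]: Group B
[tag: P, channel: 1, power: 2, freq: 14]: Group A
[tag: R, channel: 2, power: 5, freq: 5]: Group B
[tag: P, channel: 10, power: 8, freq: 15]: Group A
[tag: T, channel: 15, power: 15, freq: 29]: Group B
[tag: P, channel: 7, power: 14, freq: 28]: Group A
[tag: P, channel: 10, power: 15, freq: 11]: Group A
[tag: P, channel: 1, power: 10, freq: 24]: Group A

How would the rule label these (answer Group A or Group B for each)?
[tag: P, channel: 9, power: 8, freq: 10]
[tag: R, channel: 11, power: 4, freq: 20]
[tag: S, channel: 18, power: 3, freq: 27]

Group A, Group B, Group B

One predicate separates the groups cleanly: tag is P AND channel ≤ 11.
Group A: [tag: P, channel: 9, power: 8, freq: 10], since tag is P, channel = 9.
Group B: [tag: R, channel: 11, power: 4, freq: 20], since tag is R, channel = 11.
Group B: [tag: S, channel: 18, power: 3, freq: 27], since tag is S, channel = 18.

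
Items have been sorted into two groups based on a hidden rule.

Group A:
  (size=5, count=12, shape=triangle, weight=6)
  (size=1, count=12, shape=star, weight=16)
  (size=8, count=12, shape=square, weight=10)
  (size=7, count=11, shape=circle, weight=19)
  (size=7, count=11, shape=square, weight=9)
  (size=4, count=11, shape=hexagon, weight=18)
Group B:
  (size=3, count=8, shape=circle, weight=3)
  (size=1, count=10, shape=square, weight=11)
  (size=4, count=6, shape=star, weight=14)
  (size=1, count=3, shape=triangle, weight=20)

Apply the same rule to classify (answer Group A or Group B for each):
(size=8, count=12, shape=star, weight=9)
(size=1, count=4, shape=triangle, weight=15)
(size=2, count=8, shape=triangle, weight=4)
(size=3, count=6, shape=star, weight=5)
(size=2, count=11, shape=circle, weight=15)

The distinguishing property — count ≥ 11 — holds for all the 'Group A' cases and none of the 'Group B' cases.

Group A, Group B, Group B, Group B, Group A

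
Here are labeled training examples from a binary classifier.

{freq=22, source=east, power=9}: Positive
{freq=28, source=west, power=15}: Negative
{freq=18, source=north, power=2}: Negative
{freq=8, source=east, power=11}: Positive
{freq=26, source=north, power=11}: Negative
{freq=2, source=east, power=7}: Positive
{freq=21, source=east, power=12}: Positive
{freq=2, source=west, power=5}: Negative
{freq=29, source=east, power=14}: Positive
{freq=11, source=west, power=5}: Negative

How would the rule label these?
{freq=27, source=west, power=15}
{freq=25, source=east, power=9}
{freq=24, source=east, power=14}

Negative, Positive, Positive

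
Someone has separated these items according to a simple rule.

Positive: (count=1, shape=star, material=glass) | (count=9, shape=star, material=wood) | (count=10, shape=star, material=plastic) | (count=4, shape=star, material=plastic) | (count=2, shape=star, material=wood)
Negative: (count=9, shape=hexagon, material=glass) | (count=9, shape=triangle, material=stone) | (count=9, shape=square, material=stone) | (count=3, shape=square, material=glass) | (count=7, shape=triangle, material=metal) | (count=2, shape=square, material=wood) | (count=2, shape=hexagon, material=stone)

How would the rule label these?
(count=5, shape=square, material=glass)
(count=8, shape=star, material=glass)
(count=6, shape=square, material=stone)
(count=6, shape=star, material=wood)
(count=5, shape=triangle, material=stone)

The common property of the 'Positive' items is: shape is star. No 'Negative' item has it.
Negative: (count=5, shape=square, material=glass), since shape is square.
Positive: (count=8, shape=star, material=glass), since shape is star.
Negative: (count=6, shape=square, material=stone), since shape is square.
Positive: (count=6, shape=star, material=wood), since shape is star.
Negative: (count=5, shape=triangle, material=stone), since shape is triangle.

Negative, Positive, Negative, Positive, Negative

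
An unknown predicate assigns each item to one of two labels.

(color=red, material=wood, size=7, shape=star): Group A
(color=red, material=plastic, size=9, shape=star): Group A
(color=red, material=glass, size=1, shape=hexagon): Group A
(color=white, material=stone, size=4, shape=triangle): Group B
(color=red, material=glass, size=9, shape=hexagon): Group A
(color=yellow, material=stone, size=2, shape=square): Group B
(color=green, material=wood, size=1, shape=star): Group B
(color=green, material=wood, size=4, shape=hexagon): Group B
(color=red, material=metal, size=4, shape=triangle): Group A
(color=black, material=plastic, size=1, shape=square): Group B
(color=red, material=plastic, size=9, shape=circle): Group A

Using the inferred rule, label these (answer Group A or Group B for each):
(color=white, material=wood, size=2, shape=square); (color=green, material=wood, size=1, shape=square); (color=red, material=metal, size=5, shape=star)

Group B, Group B, Group A

Looking at the examples, the only property every 'Group A' case has and every 'Group B' case lacks is: color is red.
(color=white, material=wood, size=2, shape=square): color is white — does not pass, so Group B. (color=green, material=wood, size=1, shape=square): color is green — does not pass, so Group B. (color=red, material=metal, size=5, shape=star): color is red — satisfies this, so Group A.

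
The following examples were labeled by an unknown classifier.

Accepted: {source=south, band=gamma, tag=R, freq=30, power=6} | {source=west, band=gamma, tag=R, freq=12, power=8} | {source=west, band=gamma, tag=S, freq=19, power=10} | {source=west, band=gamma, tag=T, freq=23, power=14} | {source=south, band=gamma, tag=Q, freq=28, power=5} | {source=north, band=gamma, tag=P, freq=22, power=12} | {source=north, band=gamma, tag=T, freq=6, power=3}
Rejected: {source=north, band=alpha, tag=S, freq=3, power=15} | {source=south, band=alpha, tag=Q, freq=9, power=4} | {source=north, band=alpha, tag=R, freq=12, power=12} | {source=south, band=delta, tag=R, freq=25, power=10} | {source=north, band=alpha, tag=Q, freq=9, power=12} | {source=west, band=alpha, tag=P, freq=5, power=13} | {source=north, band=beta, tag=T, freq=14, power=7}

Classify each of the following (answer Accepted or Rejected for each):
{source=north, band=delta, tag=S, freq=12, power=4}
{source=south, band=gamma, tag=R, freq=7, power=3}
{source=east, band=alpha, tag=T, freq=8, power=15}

Every 'Accepted' example satisfies: band is gamma. None of the 'Rejected' examples do.
{source=north, band=delta, tag=S, freq=12, power=4}: Rejected (band is delta).
{source=south, band=gamma, tag=R, freq=7, power=3}: Accepted (band is gamma).
{source=east, band=alpha, tag=T, freq=8, power=15}: Rejected (band is alpha).

Rejected, Accepted, Rejected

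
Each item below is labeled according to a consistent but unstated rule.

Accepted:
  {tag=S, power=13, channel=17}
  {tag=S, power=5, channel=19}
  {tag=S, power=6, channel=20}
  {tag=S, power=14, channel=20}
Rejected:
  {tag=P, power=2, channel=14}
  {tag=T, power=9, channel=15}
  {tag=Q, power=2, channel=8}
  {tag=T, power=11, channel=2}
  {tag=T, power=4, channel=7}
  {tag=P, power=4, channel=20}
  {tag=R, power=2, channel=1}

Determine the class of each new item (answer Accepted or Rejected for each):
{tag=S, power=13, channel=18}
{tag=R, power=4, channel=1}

Accepted, Rejected

One predicate separates the groups cleanly: tag is S.
{tag=S, power=13, channel=18}: tag is S — passes, so Accepted. {tag=R, power=4, channel=1}: tag is R — fails this test, so Rejected.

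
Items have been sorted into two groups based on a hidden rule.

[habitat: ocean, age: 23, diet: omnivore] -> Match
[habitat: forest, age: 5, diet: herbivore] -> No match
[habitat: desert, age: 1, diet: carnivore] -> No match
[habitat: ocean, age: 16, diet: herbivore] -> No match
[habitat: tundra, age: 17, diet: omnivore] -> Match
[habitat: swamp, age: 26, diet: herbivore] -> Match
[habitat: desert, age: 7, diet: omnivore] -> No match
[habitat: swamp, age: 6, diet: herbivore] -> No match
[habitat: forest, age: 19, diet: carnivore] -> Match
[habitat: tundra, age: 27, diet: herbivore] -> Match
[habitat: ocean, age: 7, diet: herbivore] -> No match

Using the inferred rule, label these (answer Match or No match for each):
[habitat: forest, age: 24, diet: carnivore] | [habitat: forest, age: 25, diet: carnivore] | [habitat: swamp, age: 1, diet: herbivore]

Match, Match, No match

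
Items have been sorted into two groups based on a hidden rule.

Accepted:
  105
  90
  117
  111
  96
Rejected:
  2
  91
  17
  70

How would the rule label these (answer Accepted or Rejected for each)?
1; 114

Rejected, Accepted

The classifier is using: multiple of 3.
1: Rejected (1 = 3·0 + 1).
114: Accepted (114 = 3·38).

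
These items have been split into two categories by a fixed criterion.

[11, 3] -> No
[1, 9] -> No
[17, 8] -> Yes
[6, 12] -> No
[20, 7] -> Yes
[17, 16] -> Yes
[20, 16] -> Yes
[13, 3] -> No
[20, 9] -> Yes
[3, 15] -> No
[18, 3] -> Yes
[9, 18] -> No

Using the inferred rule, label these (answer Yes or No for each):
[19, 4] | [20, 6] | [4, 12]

The rule appears to be: first ≥ 15.
[19, 4]: first 19 — meets the rule, so Yes.
[20, 6]: first 20 — meets the rule, so Yes.
[4, 12]: first 4 — lacks this property, so No.

Yes, Yes, No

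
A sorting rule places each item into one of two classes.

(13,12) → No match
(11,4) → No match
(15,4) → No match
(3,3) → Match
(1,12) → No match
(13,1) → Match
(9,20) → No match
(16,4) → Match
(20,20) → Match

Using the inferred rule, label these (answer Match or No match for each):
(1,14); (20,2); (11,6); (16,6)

Every 'Match' example satisfies: sum is even. None of the 'No match' examples do.
No match: (1,14), since 1+14 = 15.
Match: (20,2), since 20+2 = 22.
No match: (11,6), since 11+6 = 17.
Match: (16,6), since 16+6 = 22.

No match, Match, No match, Match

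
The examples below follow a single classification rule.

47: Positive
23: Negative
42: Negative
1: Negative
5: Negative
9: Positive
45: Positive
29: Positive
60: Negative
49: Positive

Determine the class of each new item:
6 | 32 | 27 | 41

Negative, Negative, Positive, Negative

The common property of the 'Positive' items is: digit sum ≥ 7. No 'Negative' item has it.
6: digit sum 6 — doesn't match, so Negative.
32: digit sum 3+2 = 5 — doesn't match, so Negative.
27: digit sum 2+7 = 9 — checks out, so Positive.
41: digit sum 4+1 = 5 — doesn't match, so Negative.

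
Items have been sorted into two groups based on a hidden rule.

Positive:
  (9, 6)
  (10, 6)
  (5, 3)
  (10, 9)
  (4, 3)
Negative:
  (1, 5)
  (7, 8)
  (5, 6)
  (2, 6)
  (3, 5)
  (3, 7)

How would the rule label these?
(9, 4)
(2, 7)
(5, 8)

Positive, Negative, Negative

One predicate separates the groups cleanly: first > second.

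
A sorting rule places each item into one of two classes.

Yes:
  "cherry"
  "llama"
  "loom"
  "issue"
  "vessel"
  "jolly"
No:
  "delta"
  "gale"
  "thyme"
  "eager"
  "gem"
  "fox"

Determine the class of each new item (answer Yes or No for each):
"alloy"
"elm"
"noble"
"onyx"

Yes, No, No, No

The pattern is that an item is 'Yes' exactly when: has a double letter.
"alloy" → 'll' doubled → Yes.
"elm" → no doubled letter → No.
"noble" → no doubled letter → No.
"onyx" → no doubled letter → No.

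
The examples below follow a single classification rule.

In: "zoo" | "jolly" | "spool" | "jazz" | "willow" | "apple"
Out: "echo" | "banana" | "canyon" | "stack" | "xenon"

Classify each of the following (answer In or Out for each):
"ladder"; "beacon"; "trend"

In, Out, Out

Comparing the two groups points to one rule — has a double letter.
"ladder": In ('dd' doubled).
"beacon": Out (no doubled letter).
"trend": Out (no doubled letter).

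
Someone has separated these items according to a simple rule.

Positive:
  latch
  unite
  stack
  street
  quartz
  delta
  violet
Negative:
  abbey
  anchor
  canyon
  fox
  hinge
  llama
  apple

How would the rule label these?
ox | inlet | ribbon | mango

Negative, Positive, Negative, Negative

One predicate separates the groups cleanly: contains 't'.
ox — no 't', hence Negative.
inlet — has 't', hence Positive.
ribbon — no 't', hence Negative.
mango — no 't', hence Negative.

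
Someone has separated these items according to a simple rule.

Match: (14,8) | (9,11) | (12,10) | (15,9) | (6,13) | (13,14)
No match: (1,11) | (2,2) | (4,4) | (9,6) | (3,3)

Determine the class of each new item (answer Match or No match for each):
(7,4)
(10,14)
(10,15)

No match, Match, Match

'Match' ⟺ sum ≥ 19.
(7,4) — 7+4 = 11, hence No match.
(10,14) — 10+14 = 24, hence Match.
(10,15) — 10+15 = 25, hence Match.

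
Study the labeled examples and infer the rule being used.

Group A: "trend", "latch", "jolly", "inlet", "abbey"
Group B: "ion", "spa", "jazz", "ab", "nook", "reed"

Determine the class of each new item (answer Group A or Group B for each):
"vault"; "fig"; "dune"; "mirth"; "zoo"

Group A, Group B, Group B, Group A, Group B

The classifier is using: length 5.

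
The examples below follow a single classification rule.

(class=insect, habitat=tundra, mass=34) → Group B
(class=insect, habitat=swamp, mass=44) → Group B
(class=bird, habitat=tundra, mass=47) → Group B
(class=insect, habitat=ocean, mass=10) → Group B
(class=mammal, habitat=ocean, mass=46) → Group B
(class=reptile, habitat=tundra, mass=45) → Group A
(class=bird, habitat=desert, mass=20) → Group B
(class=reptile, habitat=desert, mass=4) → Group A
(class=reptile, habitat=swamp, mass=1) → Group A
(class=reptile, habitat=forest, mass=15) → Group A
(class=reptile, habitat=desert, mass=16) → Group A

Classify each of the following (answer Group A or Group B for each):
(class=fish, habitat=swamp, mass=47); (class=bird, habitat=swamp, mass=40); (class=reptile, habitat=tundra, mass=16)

Looking at the examples, the only property every 'Group A' case has and every 'Group B' case lacks is: class is reptile.
(class=fish, habitat=swamp, mass=47) — class is fish, hence Group B.
(class=bird, habitat=swamp, mass=40) — class is bird, hence Group B.
(class=reptile, habitat=tundra, mass=16) — class is reptile, hence Group A.

Group B, Group B, Group A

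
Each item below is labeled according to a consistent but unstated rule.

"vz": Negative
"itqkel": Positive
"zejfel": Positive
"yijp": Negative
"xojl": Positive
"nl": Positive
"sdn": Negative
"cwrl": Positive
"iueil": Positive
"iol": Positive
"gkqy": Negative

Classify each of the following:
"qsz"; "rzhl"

The distinguishing property — contains 'l' — holds for all the 'Positive' cases and none of the 'Negative' cases.

Negative, Positive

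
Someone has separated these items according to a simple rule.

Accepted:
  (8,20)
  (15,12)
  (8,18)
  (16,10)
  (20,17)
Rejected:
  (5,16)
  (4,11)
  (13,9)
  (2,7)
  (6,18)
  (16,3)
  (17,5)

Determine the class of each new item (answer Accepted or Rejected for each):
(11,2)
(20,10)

Rejected, Accepted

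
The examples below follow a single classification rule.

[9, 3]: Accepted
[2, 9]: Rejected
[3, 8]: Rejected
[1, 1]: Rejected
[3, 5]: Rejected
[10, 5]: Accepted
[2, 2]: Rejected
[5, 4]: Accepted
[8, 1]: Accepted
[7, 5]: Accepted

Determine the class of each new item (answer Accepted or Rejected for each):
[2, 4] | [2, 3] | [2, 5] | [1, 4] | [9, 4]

The pattern is that an item is 'Accepted' exactly when: first > second.
[2, 4] — 2 < 4, hence Rejected. [2, 3] — 2 < 3, hence Rejected. [2, 5] — 2 < 5, hence Rejected. [1, 4] — 1 < 4, hence Rejected. [9, 4] — 9 > 4, hence Accepted.

Rejected, Rejected, Rejected, Rejected, Accepted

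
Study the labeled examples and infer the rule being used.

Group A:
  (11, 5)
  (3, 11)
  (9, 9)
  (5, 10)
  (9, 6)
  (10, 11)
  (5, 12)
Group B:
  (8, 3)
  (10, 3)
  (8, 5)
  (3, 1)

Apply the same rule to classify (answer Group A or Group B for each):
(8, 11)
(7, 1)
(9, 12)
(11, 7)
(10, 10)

Group A, Group B, Group A, Group A, Group A

A rule that fits every label: sum ≥ 14 — true of each 'Group A' example, false of each 'Group B' one.
(8, 11): 8+11 = 19, meets the rule → Group A.
(7, 1): 7+1 = 8, doesn't match → Group B.
(9, 12): 9+12 = 21, meets the rule → Group A.
(11, 7): 11+7 = 18, meets the rule → Group A.
(10, 10): 10+10 = 20, meets the rule → Group A.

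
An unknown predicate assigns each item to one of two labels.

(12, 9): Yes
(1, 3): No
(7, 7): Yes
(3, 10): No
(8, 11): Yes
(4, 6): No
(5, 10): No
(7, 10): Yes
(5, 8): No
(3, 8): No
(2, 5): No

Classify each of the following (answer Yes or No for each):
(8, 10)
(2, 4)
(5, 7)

Yes, No, No

The simplest hypothesis consistent with all the labels is: first ≥ 6.
(8, 10): first 8, checks out → Yes.
(2, 4): first 2, doesn't match → No.
(5, 7): first 5, doesn't match → No.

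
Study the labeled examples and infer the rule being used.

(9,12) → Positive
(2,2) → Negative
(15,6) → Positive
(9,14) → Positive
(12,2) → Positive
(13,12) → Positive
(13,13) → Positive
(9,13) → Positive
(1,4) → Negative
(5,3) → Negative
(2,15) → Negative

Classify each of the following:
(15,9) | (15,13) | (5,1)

The common property of the 'Positive' items is: first ≥ 6. No 'Negative' item has it.

Positive, Positive, Negative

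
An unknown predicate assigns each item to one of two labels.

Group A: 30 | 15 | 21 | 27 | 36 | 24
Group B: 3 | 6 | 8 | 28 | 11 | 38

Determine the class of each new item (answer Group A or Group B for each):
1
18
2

One predicate separates the groups cleanly: multiple of 3 AND at least 8.
1 — 1 = 3·0 + 1, 1 < 8, hence Group B. 18 — 18 = 3·6, 18 ≥ 8, hence Group A. 2 — 2 = 3·0 + 2, 2 < 8, hence Group B.

Group B, Group A, Group B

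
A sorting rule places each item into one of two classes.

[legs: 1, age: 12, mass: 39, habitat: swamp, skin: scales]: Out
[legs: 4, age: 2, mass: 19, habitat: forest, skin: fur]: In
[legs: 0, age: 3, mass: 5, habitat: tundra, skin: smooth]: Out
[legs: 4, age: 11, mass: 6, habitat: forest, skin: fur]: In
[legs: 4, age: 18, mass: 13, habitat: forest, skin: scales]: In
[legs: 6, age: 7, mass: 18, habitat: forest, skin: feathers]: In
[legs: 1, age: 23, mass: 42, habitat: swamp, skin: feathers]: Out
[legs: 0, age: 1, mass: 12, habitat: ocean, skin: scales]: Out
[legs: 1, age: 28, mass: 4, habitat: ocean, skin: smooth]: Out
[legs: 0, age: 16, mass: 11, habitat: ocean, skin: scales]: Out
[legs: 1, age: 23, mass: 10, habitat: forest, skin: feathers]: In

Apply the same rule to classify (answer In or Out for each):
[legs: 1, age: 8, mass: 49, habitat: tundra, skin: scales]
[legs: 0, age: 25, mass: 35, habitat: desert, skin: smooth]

Out, Out

Looking at the examples, the only property every 'In' case has and every 'Out' case lacks is: habitat is forest.
[legs: 1, age: 8, mass: 49, habitat: tundra, skin: scales]: Out (habitat is tundra).
[legs: 0, age: 25, mass: 35, habitat: desert, skin: smooth]: Out (habitat is desert).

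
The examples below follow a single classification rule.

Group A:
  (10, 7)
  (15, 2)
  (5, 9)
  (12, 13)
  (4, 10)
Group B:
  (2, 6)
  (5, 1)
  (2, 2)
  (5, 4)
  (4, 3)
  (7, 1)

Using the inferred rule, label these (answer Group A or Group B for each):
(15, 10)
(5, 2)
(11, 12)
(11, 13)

The classifier is using: sum ≥ 14.
(15, 10) — 15+10 = 25, hence Group A. (5, 2) — 5+2 = 7, hence Group B. (11, 12) — 11+12 = 23, hence Group A. (11, 13) — 11+13 = 24, hence Group A.

Group A, Group B, Group A, Group A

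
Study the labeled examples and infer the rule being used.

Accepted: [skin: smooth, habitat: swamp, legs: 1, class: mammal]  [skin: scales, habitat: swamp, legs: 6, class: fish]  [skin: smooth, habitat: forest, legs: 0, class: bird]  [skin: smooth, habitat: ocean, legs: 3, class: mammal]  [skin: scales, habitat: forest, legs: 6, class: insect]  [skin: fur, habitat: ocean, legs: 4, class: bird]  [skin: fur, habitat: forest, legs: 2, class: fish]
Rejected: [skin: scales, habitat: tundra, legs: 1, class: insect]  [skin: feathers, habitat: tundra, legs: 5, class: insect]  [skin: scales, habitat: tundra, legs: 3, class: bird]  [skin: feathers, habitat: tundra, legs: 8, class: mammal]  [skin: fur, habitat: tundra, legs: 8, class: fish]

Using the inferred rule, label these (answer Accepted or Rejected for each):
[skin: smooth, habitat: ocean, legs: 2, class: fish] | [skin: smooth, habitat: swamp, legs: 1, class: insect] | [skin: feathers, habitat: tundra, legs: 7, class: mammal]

Accepted, Accepted, Rejected

A rule that fits every label: habitat is not tundra — true of each 'Accepted' example, false of each 'Rejected' one.
[skin: smooth, habitat: ocean, legs: 2, class: fish]: habitat is ocean — meets the rule, so Accepted.
[skin: smooth, habitat: swamp, legs: 1, class: insect]: habitat is swamp — meets the rule, so Accepted.
[skin: feathers, habitat: tundra, legs: 7, class: mammal]: habitat is tundra — fails the rule, so Rejected.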